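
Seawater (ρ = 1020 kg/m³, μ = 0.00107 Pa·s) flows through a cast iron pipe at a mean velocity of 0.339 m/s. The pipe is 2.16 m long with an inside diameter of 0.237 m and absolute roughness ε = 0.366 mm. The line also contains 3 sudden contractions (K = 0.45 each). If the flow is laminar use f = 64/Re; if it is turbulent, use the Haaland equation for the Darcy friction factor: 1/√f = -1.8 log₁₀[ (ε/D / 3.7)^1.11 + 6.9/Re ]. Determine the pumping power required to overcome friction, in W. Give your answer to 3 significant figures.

P ≈ 1.38 W

Reynolds number Re = ρVD/μ = 1020 · 0.339 · 0.237 / 0.00107 = 7.659e+04.
Re > 4000 → turbulent. Relative roughness ε/D = 0.000366/0.237 = 0.00154. Haaland: 1/√f = -1.8 log₁₀[(0.00154/3.7)^1.11 + 6.9/7.659e+04] = -1.8 log₁₀[0.000177 + 9.01e-05] = 6.431, so f = 0.02418.
Total minor-loss coefficient ΣK = 3·0.45 = 1.35.
ΔP = [f·L/D + ΣK]·(ρV²/2) = [0.02418·2.16/0.237 + 1.35]·(1020·0.339²/2) = [0.2204 + 1.35]·58.61 = 92.04 Pa.
Q = V·A = 0.339·0.04412 = 0.01495 m³/s.
Pumping power P = QΔP = 0.01495·92.04 = 1.376 W = 1.38 W.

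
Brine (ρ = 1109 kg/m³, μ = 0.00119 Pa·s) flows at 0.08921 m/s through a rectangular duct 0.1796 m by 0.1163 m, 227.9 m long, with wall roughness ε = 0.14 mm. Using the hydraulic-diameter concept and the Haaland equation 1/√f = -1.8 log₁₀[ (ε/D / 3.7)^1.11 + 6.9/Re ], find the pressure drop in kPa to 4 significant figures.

ΔP ≈ 0.2206 kPa

Hydraulic diameter D_h = 4A/P = 4·(0.1796·0.1163)/(2·(0.1796+0.1163)) = 0.08355/0.5918 = 0.1412 m.
Re = ρVD_h/μ = 1109·0.08921·0.1412/0.00119 = 1.174e+04.
ε/D_h = 0.00014/0.1412 = 0.000992; Haaland gives 1/√f = -1.8 log₁₀[0.000108+0.000588] = 5.683, so f = 0.03096.
ΔP = f(L/D_h)(ρV²/2) = 0.03096·227.9/0.1412·4.413 = 220.6 Pa.
ΔP = 0.2206 kPa.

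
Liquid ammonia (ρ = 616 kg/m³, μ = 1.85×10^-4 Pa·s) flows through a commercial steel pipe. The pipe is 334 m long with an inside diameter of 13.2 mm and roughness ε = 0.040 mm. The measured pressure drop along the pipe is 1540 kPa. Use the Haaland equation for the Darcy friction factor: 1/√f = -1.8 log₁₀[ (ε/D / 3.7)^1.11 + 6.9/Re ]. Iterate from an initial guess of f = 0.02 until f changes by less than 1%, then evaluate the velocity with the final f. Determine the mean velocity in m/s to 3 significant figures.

Rearranging Darcy-Weisbach: V = √(2·ΔP·D/(f·L·ρ)). With ε/D = 4e-05/0.0132 = 0.00303, iterate starting from f = 0.02:
  f = 0.02 → V = √(2·1.54e+06·0.0132/(0.02·334·616)) = 3.143 m/s; Re = ρVD/μ = 1.382e+05; f → 0.02715
  f = 0.02715 → V = 2.698 m/s; Re = 1.186e+05; f → 0.02728
Converged (Δf/f < 1%). With the final f = 0.02728: V = √(2·1.54e+06·0.0132/(0.02728·334·616)) = 2.691 m/s.

V ≈ 2.69 m/s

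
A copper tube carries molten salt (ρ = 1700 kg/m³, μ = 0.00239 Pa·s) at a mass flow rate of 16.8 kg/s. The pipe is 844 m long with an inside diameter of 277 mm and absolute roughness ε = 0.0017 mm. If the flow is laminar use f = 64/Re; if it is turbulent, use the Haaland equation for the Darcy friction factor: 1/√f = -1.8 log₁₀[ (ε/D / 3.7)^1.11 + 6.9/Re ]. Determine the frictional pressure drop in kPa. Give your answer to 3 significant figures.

ΔP ≈ 1.60 kPa

A = πD²/4 = π(0.277)²/4 = 0.06026 m²; mean velocity V = ṁ/(ρA) = 16.8/(1700 · 0.06026) = 0.164 m/s.
Reynolds number Re = ρVD/μ = 1700 · 0.164 · 0.277 / 0.00239 = 3.231e+04.
Re > 4000 → turbulent. Relative roughness ε/D = 1.7e-06/0.277 = 6.14e-06. Haaland: 1/√f = -1.8 log₁₀[(6.14e-06/3.7)^1.11 + 6.9/3.231e+04] = -1.8 log₁₀[3.84e-07 + 0.000214] = 6.605, so f = 0.02292.
Darcy-Weisbach: ΔP = f(L/D)(ρV²/2) = 0.02292·(844/0.277)·(1700·0.164²/2) = 0.02292·3047·22.86 = 1596 Pa.
ΔP = 1596 Pa = 1.60 kPa.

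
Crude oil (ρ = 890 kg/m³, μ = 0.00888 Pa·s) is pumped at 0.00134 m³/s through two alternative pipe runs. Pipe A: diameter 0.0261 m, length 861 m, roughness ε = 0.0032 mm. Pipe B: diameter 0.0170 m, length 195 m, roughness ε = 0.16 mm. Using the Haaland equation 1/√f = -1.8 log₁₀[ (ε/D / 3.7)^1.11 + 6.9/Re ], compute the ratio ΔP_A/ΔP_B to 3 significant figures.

ΔP_A/ΔP_B ≈ 0.426

Pipe A: V = Q/A = 0.00134/0.000535 = 2.505 m/s; Re = 6552; ε/D = 0.000123; Haaland → f = 0.03492; ΔP_A = f(L/D)(ρV²/2) = 3.215e+06 Pa.
Pipe B: V = Q/A = 0.00134/0.000227 = 5.904 m/s; Re = 1.006e+04; ε/D = 0.00941; Haaland → f = 0.0424; ΔP_B = f(L/D)(ρV²/2) = 7.543e+06 Pa.
ΔP_A/ΔP_B = 3.215e+06/7.543e+06 = 0.426.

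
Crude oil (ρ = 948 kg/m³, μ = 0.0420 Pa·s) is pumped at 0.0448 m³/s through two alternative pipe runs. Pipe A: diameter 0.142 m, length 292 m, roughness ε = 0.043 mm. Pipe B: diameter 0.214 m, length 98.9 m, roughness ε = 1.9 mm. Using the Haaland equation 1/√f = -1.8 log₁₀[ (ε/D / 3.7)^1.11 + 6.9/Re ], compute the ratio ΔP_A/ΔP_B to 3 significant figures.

ΔP_A/ΔP_B ≈ 16.4

Pipe A: V = Q/A = 0.0448/0.01584 = 2.829 m/s; Re = 9067; ε/D = 0.000303; Haaland → f = 0.03207; ΔP_A = f(L/D)(ρV²/2) = 2.501e+05 Pa.
Pipe B: V = Q/A = 0.0448/0.03597 = 1.246 m/s; Re = 6016; ε/D = 0.00888; Haaland → f = 0.04486; ΔP_B = f(L/D)(ρV²/2) = 1.525e+04 Pa.
ΔP_A/ΔP_B = 2.501e+05/1.525e+04 = 16.4.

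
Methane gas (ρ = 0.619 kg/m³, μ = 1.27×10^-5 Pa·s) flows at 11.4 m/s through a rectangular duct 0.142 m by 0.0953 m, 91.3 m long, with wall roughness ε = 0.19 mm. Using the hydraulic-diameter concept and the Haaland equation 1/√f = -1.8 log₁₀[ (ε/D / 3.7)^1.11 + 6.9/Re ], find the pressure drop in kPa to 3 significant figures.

Hydraulic diameter D_h = 4A/P = 4·(0.142·0.0953)/(2·(0.142+0.0953)) = 0.05413/0.4746 = 0.1141 m.
Re = ρVD_h/μ = 0.619·11.4·0.1141/1.27e-05 = 6.337e+04.
ε/D_h = 0.00019/0.1141 = 0.00167; Haaland gives 1/√f = -1.8 log₁₀[0.000193+0.000109] = 6.337, so f = 0.02491.
ΔP = f(L/D_h)(ρV²/2) = 0.02491·91.3/0.1141·40.22 = 801.9 Pa.
ΔP = 0.802 kPa.

ΔP ≈ 0.802 kPa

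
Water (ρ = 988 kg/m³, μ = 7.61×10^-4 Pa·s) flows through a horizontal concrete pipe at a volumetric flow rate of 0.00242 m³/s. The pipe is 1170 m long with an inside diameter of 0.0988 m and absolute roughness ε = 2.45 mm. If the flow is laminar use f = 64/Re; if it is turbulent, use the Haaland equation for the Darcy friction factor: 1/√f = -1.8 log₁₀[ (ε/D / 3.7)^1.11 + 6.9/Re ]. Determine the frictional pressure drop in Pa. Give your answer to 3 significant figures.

Cross-sectional area A = πD²/4 = π(0.0988)²/4 = 0.007667 m²; mean velocity V = Q/A = 0.00242/0.007667 = 0.3157 m/s.
Reynolds number Re = ρVD/μ = 988 · 0.3157 · 0.0988 / 0.000761 = 4.049e+04.
Re > 4000 → turbulent. Relative roughness ε/D = 0.00245/0.0988 = 0.0248. Haaland: 1/√f = -1.8 log₁₀[(0.0248/3.7)^1.11 + 6.9/4.049e+04] = -1.8 log₁₀[0.00386 + 0.00017] = 4.31, so f = 0.05385.
Darcy-Weisbach: ΔP = f(L/D)(ρV²/2) = 0.05385·(1170/0.0988)·(988·0.3157²/2) = 0.05385·1.184e+04·49.22 = 3.139e+04 Pa.

ΔP ≈ 31400 Pa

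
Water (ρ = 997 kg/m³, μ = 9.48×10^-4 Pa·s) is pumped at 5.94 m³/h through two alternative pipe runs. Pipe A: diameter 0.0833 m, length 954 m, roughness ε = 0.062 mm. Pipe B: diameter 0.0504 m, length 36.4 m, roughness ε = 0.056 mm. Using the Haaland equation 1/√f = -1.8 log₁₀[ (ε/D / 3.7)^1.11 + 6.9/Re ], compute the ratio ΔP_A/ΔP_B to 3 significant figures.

ΔP_A/ΔP_B ≈ 2.23

Pipe A: V = Q/A = 0.00165/0.00545 = 0.3028 m/s; Re = 2.652e+04; ε/D = 0.000744; Haaland → f = 0.02564; ΔP_A = f(L/D)(ρV²/2) = 1.342e+04 Pa.
Pipe B: V = Q/A = 0.00165/0.001995 = 0.8271 m/s; Re = 4.384e+04; ε/D = 0.00111; Haaland → f = 0.02446; ΔP_B = f(L/D)(ρV²/2) = 6024 Pa.
ΔP_A/ΔP_B = 1.342e+04/6024 = 2.23.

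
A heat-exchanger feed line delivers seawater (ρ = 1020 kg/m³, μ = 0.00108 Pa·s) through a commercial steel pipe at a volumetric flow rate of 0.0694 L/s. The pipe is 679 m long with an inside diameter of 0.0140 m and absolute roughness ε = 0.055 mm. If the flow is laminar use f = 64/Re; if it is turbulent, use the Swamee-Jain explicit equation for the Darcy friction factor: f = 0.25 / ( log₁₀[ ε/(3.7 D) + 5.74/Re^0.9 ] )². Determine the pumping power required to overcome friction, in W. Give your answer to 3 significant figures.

P ≈ 14.3 W

Q = 0.0694 L/s = 0.0694/1000 = 6.94e-05 m³/s.
Cross-sectional area A = πD²/4 = π(0.014)²/4 = 0.0001539 m²; mean velocity V = Q/A = 6.94e-05/0.0001539 = 0.4508 m/s.
Reynolds number Re = ρVD/μ = 1020 · 0.4508 · 0.014 / 0.00108 = 5961.
Re > 4000 → turbulent. Relative roughness ε/D = 5.5e-05/0.014 = 0.00393. Swamee-Jain: f = 0.25/(log₁₀[0.00393/3.7 + 5.74/5961^0.9])² = 0.25/(log₁₀[0.00106 + 0.0023])² = 0.25/(-2.474)² = 0.04085.
Darcy-Weisbach: ΔP = f(L/D)(ρV²/2) = 0.04085·(679/0.014)·(1020·0.4508²/2) = 0.04085·4.85e+04·103.7 = 2.054e+05 Pa.
Pumping power P = QΔP = 6.94e-05·2.054e+05 = 14.25 W = 14.3 W.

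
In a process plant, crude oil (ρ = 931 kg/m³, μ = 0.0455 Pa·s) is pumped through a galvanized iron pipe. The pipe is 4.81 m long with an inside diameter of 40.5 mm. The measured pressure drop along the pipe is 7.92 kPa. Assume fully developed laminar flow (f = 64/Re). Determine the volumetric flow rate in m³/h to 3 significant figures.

For laminar flow, f = 64/Re with Re = ρVD/μ, so Darcy-Weisbach reduces to ΔP = 32μLV/D². Solving for V: V = ΔP·D²/(32μL) = 7920·(0.0405)²/(32·0.0455·4.81) = 1.855 m/s.
Check: Re = ρVD/μ = 931·1.855·0.0405/0.0455 = 1537 < 2300, so the laminar assumption holds.
Q = V·A = 1.855·(π/4·0.0405²) = 0.00239 m³/s = 8.60 m³/h.

Q ≈ 8.60 m³/h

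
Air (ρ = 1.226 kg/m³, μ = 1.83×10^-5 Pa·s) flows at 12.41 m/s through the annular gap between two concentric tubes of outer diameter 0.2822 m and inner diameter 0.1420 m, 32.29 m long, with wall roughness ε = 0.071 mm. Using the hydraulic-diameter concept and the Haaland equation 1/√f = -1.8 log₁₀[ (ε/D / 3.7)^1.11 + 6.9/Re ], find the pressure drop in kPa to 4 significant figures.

Hydraulic diameter D_h = 4A/P = D_o - D_i = 0.2822 - 0.142 = 0.1402 m.
Re = ρVD_h/μ = 1.226·12.41·0.1402/1.83e-05 = 1.166e+05.
ε/D_h = 7.1e-05/0.1402 = 0.000506; Haaland gives 1/√f = -1.8 log₁₀[5.14e-05+5.92e-05] = 7.121, so f = 0.01972.
ΔP = f(L/D_h)(ρV²/2) = 0.01972·32.29/0.1402·94.41 = 428.8 Pa.
ΔP = 0.4288 kPa.

ΔP ≈ 0.4288 kPa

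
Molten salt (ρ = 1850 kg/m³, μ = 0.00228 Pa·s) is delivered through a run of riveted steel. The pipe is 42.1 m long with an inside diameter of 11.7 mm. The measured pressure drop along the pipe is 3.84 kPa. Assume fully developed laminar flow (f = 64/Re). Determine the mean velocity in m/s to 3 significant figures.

For laminar flow, f = 64/Re with Re = ρVD/μ, so Darcy-Weisbach reduces to ΔP = 32μLV/D². Solving for V: V = ΔP·D²/(32μL) = 3840·(0.0117)²/(32·0.00228·42.1) = 0.1711 m/s.
Check: Re = ρVD/μ = 1850·0.1711·0.0117/0.00228 = 1625 < 2300, so the laminar assumption holds.

V ≈ 0.171 m/s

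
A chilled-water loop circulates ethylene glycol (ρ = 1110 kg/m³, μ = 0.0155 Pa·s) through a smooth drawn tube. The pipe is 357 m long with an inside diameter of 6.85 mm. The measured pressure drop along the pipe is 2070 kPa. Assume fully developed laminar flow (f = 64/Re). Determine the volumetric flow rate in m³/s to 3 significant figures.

Q ≈ 2.02×10^-5 m³/s

For laminar flow, f = 64/Re with Re = ρVD/μ, so Darcy-Weisbach reduces to ΔP = 32μLV/D². Solving for V: V = ΔP·D²/(32μL) = 2.07e+06·(0.00685)²/(32·0.0155·357) = 0.5485 m/s.
Check: Re = ρVD/μ = 1110·0.5485·0.00685/0.0155 = 269.1 < 2300, so the laminar assumption holds.
Q = V·A = 0.5485·(π/4·0.00685²) = 2.021e-05 m³/s = 2.02×10^-5 m³/s.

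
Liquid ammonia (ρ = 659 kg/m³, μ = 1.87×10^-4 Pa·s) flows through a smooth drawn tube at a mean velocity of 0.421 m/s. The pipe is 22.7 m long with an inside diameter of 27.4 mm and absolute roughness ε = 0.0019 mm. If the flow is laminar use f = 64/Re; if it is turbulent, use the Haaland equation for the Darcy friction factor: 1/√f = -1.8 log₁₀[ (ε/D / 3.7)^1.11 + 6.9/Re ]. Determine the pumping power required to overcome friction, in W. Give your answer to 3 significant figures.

P ≈ 0.263 W

Reynolds number Re = ρVD/μ = 659 · 0.421 · 0.0274 / 0.000187 = 4.065e+04.
Re > 4000 → turbulent. Relative roughness ε/D = 1.9e-06/0.0274 = 6.93e-05. Haaland: 1/√f = -1.8 log₁₀[(6.93e-05/3.7)^1.11 + 6.9/4.065e+04] = -1.8 log₁₀[5.66e-06 + 0.00017] = 6.761, so f = 0.02188.
Darcy-Weisbach: ΔP = f(L/D)(ρV²/2) = 0.02188·(22.7/0.0274)·(659·0.421²/2) = 0.02188·828.5·58.4 = 1059 Pa.
Q = V·A = 0.421·0.0005896 = 0.0002482 m³/s.
Pumping power P = QΔP = 0.0002482·1059 = 0.2628 W = 0.263 W.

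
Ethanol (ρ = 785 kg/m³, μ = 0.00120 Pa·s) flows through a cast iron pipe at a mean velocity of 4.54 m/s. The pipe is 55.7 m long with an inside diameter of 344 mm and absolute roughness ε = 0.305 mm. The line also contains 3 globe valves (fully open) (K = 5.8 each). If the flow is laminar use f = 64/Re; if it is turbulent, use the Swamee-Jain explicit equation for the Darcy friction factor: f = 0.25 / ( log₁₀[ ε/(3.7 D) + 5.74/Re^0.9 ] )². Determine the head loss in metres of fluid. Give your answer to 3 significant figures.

Reynolds number Re = ρVD/μ = 785 · 4.54 · 0.344 / 0.0012 = 1.022e+06.
Re > 4000 → turbulent. Relative roughness ε/D = 0.000305/0.344 = 0.000887. Swamee-Jain: f = 0.25/(log₁₀[0.000887/3.7 + 5.74/1.022e+06^0.9])² = 0.25/(log₁₀[0.00024 + 2.24e-05])² = 0.25/(-3.582)² = 0.01949.
Total minor-loss coefficient ΣK = 3·5.8 = 17.4.
ΔP = [f·L/D + ΣK]·(ρV²/2) = [0.01949·55.7/0.344 + 17.4]·(785·4.54²/2) = [3.156 + 17.4]·8090 = 1.663e+05 Pa.
Head loss h_f = ΔP/(ρg) = 1.663e+05/(785·9.81) = 21.6 m.

h_f ≈ 21.6 m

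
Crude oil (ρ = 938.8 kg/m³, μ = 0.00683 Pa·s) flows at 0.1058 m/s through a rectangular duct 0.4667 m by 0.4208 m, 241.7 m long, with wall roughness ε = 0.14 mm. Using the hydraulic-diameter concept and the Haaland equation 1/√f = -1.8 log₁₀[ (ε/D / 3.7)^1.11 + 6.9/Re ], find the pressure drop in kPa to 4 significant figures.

ΔP ≈ 0.1013 kPa

Hydraulic diameter D_h = 4A/P = 4·(0.4667·0.4208)/(2·(0.4667+0.4208)) = 0.7855/1.775 = 0.4426 m.
Re = ρVD_h/μ = 938.8·0.1058·0.4426/0.00683 = 6436.
ε/D_h = 0.00014/0.4426 = 0.000316; Haaland gives 1/√f = -1.8 log₁₀[3.05e-05+0.00107] = 5.324, so f = 0.03528.
ΔP = f(L/D_h)(ρV²/2) = 0.03528·241.7/0.4426·5.254 = 101.3 Pa.
ΔP = 0.1013 kPa.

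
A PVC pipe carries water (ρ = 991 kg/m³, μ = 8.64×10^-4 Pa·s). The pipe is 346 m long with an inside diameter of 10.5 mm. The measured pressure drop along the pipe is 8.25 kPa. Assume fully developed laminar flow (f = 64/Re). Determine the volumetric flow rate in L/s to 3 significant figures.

For laminar flow, f = 64/Re with Re = ρVD/μ, so Darcy-Weisbach reduces to ΔP = 32μLV/D². Solving for V: V = ΔP·D²/(32μL) = 8250·(0.0105)²/(32·0.000864·346) = 0.09508 m/s.
Check: Re = ρVD/μ = 991·0.09508·0.0105/0.000864 = 1145 < 2300, so the laminar assumption holds.
Q = V·A = 0.09508·(π/4·0.0105²) = 8.233e-06 m³/s = 0.00823 L/s.

Q ≈ 0.00823 L/s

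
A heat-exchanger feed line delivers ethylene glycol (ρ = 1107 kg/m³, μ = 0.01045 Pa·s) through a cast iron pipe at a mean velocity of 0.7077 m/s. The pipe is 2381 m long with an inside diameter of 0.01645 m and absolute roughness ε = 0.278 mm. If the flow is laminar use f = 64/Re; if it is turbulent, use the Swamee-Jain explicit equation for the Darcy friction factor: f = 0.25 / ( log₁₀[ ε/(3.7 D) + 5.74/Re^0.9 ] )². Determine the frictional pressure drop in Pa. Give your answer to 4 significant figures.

ΔP ≈ 2082000 Pa

Reynolds number Re = ρVD/μ = 1107 · 0.7077 · 0.01645 / 0.0104 = 1233.
Re < 2300 → laminar flow, so f = 64/Re = 64/1233 = 0.0519 (the turbulent correlation is not needed).
Darcy-Weisbach: ΔP = f(L/D)(ρV²/2) = 0.0519·(2381/0.01645)·(1107·0.7077²/2) = 0.0519·1.447e+05·277.2 = 2.082e+06 Pa.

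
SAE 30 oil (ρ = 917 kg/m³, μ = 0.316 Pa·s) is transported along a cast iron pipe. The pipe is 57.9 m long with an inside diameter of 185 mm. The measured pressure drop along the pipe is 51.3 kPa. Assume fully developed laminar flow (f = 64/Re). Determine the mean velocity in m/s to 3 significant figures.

For laminar flow, f = 64/Re with Re = ρVD/μ, so Darcy-Weisbach reduces to ΔP = 32μLV/D². Solving for V: V = ΔP·D²/(32μL) = 5.13e+04·(0.185)²/(32·0.316·57.9) = 2.999 m/s.
Check: Re = ρVD/μ = 917·2.999·0.185/0.316 = 1610 < 2300, so the laminar assumption holds.

V ≈ 3.00 m/s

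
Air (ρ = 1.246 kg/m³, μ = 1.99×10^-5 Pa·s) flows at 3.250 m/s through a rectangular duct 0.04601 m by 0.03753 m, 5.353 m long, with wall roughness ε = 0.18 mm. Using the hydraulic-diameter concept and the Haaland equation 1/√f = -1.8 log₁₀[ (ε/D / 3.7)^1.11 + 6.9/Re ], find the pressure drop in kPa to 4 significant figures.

ΔP ≈ 0.03215 kPa

Hydraulic diameter D_h = 4A/P = 4·(0.04601·0.03753)/(2·(0.04601+0.03753)) = 0.006907/0.1671 = 0.04134 m.
Re = ρVD_h/μ = 1.246·3.25·0.04134/1.99e-05 = 8412.
ε/D_h = 0.00018/0.04134 = 0.00435; Haaland gives 1/√f = -1.8 log₁₀[0.00056+0.00082] = 5.148, so f = 0.03773.
ΔP = f(L/D_h)(ρV²/2) = 0.03773·5.353/0.04134·6.58 = 32.15 Pa.
ΔP = 0.03215 kPa.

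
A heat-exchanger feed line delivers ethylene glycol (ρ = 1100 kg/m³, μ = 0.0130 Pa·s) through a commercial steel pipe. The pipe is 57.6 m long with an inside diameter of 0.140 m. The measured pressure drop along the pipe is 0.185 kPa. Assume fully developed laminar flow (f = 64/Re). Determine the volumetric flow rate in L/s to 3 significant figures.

For laminar flow, f = 64/Re with Re = ρVD/μ, so Darcy-Weisbach reduces to ΔP = 32μLV/D². Solving for V: V = ΔP·D²/(32μL) = 185·(0.14)²/(32·0.013·57.6) = 0.1513 m/s.
Check: Re = ρVD/μ = 1100·0.1513·0.14/0.013 = 1793 < 2300, so the laminar assumption holds.
Q = V·A = 0.1513·(π/4·0.14²) = 0.002329 m³/s = 2.33 L/s.

Q ≈ 2.33 L/s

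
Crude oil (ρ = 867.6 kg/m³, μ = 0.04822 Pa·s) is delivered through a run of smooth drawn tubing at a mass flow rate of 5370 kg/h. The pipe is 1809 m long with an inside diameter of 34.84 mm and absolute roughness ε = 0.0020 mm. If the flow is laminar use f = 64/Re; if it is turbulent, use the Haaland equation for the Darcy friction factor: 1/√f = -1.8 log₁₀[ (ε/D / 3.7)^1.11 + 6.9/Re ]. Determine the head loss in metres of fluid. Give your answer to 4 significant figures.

h_f ≈ 487.3 m

ṁ = 5370 kg/h = 5370/3600 = 1.492 kg/s.
A = πD²/4 = π(0.03484)²/4 = 0.0009533 m²; mean velocity V = ṁ/(ρA) = 1.492/(867.6 · 0.0009533) = 1.803 m/s.
Reynolds number Re = ρVD/μ = 867.6 · 1.803 · 0.03484 / 0.0482 = 1131.
Re < 2300 → laminar flow, so f = 64/Re = 64/1131 = 0.05661 (the turbulent correlation is not needed).
Darcy-Weisbach: ΔP = f(L/D)(ρV²/2) = 0.05661·(1809/0.03484)·(867.6·1.803²/2) = 0.05661·5.192e+04·1411 = 4.147e+06 Pa.
Head loss h_f = ΔP/(ρg) = 4.147e+06/(867.6·9.81) = 487.3 m.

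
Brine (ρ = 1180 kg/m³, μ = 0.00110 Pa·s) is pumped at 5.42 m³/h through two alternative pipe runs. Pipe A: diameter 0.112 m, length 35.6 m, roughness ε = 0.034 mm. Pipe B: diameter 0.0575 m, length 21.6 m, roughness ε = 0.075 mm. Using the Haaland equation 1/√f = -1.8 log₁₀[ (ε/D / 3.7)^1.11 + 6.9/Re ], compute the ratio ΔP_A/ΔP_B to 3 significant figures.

Pipe A: V = Q/A = 0.001506/0.009852 = 0.1528 m/s; Re = 1.836e+04; ε/D = 0.000304; Haaland → f = 0.02682; ΔP_A = f(L/D)(ρV²/2) = 117.4 Pa.
Pipe B: V = Q/A = 0.001506/0.002597 = 0.5798 m/s; Re = 3.576e+04; ε/D = 0.0013; Haaland → f = 0.02565; ΔP_B = f(L/D)(ρV²/2) = 1911 Pa.
ΔP_A/ΔP_B = 117.4/1911 = 0.0614.

ΔP_A/ΔP_B ≈ 0.0614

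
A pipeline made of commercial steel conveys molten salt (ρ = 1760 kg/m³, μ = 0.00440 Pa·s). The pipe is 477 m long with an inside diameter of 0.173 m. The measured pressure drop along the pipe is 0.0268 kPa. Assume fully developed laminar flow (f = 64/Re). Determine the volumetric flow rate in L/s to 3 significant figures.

For laminar flow, f = 64/Re with Re = ρVD/μ, so Darcy-Weisbach reduces to ΔP = 32μLV/D². Solving for V: V = ΔP·D²/(32μL) = 26.8·(0.173)²/(32·0.0044·477) = 0.01194 m/s.
Check: Re = ρVD/μ = 1760·0.01194·0.173/0.0044 = 826.4 < 2300, so the laminar assumption holds.
Q = V·A = 0.01194·(π/4·0.173²) = 0.0002807 m³/s = 0.281 L/s.

Q ≈ 0.281 L/s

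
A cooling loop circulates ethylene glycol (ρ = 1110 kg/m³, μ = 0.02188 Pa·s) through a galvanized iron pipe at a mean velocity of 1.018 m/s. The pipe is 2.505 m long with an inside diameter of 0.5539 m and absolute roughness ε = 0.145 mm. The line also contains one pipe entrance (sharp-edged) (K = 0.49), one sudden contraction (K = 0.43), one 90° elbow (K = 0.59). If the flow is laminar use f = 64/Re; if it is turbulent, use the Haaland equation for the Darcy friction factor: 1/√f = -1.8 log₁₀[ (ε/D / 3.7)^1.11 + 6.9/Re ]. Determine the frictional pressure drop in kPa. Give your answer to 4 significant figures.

Reynolds number Re = ρVD/μ = 1110 · 1.018 · 0.5539 / 0.0219 = 2.861e+04.
Re > 4000 → turbulent. Relative roughness ε/D = 0.000145/0.5539 = 0.000262. Haaland: 1/√f = -1.8 log₁₀[(0.000262/3.7)^1.11 + 6.9/2.861e+04] = -1.8 log₁₀[2.47e-05 + 0.000241] = 6.435, so f = 0.02415.
Total minor-loss coefficient ΣK = 1·0.49 + 1·0.43 + 1·0.59 = 1.51.
ΔP = [f·L/D + ΣK]·(ρV²/2) = [0.02415·2.505/0.5539 + 1.51]·(1110·1.018²/2) = [0.1092 + 1.51]·575.2 = 931.3 Pa.
ΔP = 931.3 Pa = 0.9313 kPa.

ΔP ≈ 0.9313 kPa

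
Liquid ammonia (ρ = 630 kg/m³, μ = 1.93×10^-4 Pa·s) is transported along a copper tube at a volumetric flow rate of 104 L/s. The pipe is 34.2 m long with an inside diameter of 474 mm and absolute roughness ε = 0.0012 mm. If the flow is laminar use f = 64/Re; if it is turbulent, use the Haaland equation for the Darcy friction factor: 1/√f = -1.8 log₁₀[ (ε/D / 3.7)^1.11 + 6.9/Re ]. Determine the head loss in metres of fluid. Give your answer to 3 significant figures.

Q = 104 L/s = 104/1000 = 0.104 m³/s.
Cross-sectional area A = πD²/4 = π(0.474)²/4 = 0.1765 m²; mean velocity V = Q/A = 0.104/0.1765 = 0.5894 m/s.
Reynolds number Re = ρVD/μ = 630 · 0.5894 · 0.474 / 0.000193 = 9.119e+05.
Re > 4000 → turbulent. Relative roughness ε/D = 1.2e-06/0.474 = 2.53e-06. Haaland: 1/√f = -1.8 log₁₀[(2.53e-06/3.7)^1.11 + 6.9/9.119e+05] = -1.8 log₁₀[1.44e-07 + 7.57e-06] = 9.203, so f = 0.01181.
Darcy-Weisbach: ΔP = f(L/D)(ρV²/2) = 0.01181·(34.2/0.474)·(630·0.5894²/2) = 0.01181·72.15·109.4 = 93.21 Pa.
Head loss h_f = ΔP/(ρg) = 93.21/(630·9.81) = 0.0151 m.

h_f ≈ 0.0151 m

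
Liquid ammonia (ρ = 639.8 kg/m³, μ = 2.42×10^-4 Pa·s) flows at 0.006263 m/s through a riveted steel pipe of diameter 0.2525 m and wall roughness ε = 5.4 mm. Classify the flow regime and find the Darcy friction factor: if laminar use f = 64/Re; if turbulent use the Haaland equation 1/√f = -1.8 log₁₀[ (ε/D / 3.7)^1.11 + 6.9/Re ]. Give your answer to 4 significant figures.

f ≈ 0.05798

Re = ρVD/μ = 639.8·0.006263·0.2525/0.000242 = 4181.
Re > 4000 → turbulent. ε/D = 0.0054/0.2525 = 0.0214; Haaland: 1/√f = -1.8 log₁₀[0.00328 + 0.00165] = 4.153, so f = 0.05798.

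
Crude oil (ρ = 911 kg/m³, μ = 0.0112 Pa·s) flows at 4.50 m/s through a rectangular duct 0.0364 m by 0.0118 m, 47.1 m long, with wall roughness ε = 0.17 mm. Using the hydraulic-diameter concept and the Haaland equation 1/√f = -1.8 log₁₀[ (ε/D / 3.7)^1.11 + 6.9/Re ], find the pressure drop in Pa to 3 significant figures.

ΔP ≈ 1.10×10^6 Pa

Hydraulic diameter D_h = 4A/P = 4·(0.0364·0.0118)/(2·(0.0364+0.0118)) = 0.001718/0.0964 = 0.01782 m.
Re = ρVD_h/μ = 911·4.5·0.01782/0.0112 = 6523.
ε/D_h = 0.00017/0.01782 = 0.00954; Haaland gives 1/√f = -1.8 log₁₀[0.00134+0.00106] = 4.717, so f = 0.04494.
ΔP = f(L/D_h)(ρV²/2) = 0.04494·47.1/0.01782·9224 = 1.096e+06 Pa.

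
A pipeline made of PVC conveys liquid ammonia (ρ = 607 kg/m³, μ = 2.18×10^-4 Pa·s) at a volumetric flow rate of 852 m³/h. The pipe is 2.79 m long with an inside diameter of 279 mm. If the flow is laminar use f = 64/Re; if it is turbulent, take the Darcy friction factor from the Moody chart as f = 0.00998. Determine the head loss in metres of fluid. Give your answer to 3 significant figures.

h_f ≈ 0.0762 m

Q = 852 m³/h = 852/3600 = 0.2367 m³/s.
Cross-sectional area A = πD²/4 = π(0.279)²/4 = 0.06114 m²; mean velocity V = Q/A = 0.2367/0.06114 = 3.871 m/s.
Reynolds number Re = ρVD/μ = 607 · 3.871 · 0.279 / 0.000218 = 3.007e+06.
Re > 4000 → turbulent; use the Moody-chart value f = 0.00998.
Darcy-Weisbach: ΔP = f(L/D)(ρV²/2) = 0.00998·(2.79/0.279)·(607·3.871²/2) = 0.00998·10·4548 = 453.9 Pa.
Head loss h_f = ΔP/(ρg) = 453.9/(607·9.81) = 0.0762 m.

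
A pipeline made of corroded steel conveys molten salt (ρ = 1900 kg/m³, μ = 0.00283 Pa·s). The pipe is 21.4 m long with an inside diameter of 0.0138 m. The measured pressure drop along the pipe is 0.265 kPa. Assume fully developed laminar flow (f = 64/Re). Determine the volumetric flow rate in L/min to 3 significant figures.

For laminar flow, f = 64/Re with Re = ρVD/μ, so Darcy-Weisbach reduces to ΔP = 32μLV/D². Solving for V: V = ΔP·D²/(32μL) = 265·(0.0138)²/(32·0.00283·21.4) = 0.02604 m/s.
Check: Re = ρVD/μ = 1900·0.02604·0.0138/0.00283 = 241.3 < 2300, so the laminar assumption holds.
Q = V·A = 0.02604·(π/4·0.0138²) = 3.895e-06 m³/s = 0.234 L/min.

Q ≈ 0.234 L/min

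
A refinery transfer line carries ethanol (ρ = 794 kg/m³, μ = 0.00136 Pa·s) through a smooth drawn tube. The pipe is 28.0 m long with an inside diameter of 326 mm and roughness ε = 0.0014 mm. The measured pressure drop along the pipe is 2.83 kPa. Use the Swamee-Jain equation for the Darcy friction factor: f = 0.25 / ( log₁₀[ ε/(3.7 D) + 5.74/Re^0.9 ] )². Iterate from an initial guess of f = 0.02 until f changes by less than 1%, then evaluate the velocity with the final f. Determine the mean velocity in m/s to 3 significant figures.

Rearranging Darcy-Weisbach: V = √(2·ΔP·D/(f·L·ρ)). With ε/D = 1.4e-06/0.326 = 4.29e-06, iterate starting from f = 0.02:
  f = 0.02 → V = √(2·2830·0.326/(0.02·28·794)) = 2.037 m/s; Re = ρVD/μ = 3.877e+05; f → 0.01377
  f = 0.01377 → V = 2.455 m/s; Re = 4.673e+05; f → 0.01332
  f = 0.01332 → V = 2.496 m/s; Re = 4.751e+05; f → 0.01328
Converged (Δf/f < 1%). With the final f = 0.01328: V = √(2·2830·0.326/(0.01328·28·794)) = 2.5 m/s.

V ≈ 2.50 m/s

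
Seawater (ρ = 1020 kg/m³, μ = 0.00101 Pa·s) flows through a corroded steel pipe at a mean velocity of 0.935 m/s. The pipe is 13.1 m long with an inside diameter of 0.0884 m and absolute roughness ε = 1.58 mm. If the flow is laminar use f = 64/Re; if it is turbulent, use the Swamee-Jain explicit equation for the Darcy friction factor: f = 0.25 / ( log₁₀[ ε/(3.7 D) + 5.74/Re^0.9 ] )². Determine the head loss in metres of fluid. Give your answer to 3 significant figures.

Reynolds number Re = ρVD/μ = 1020 · 0.935 · 0.0884 / 0.00101 = 8.347e+04.
Re > 4000 → turbulent. Relative roughness ε/D = 0.00158/0.0884 = 0.0179. Swamee-Jain: f = 0.25/(log₁₀[0.0179/3.7 + 5.74/8.347e+04^0.9])² = 0.25/(log₁₀[0.00483 + 0.000214])² = 0.25/(-2.297)² = 0.04737.
Darcy-Weisbach: ΔP = f(L/D)(ρV²/2) = 0.04737·(13.1/0.0884)·(1020·0.935²/2) = 0.04737·148.2·445.9 = 3130 Pa.
Head loss h_f = ΔP/(ρg) = 3130/(1020·9.81) = 0.313 m.

h_f ≈ 0.313 m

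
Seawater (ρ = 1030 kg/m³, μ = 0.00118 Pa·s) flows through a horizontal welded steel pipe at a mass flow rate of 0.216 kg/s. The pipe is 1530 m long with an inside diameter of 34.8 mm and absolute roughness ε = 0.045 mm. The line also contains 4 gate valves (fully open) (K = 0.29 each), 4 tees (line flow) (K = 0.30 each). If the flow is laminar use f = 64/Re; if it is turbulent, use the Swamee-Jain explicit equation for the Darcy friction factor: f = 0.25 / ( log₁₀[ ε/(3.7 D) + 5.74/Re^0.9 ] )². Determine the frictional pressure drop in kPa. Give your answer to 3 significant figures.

A = πD²/4 = π(0.0348)²/4 = 0.0009511 m²; mean velocity V = ṁ/(ρA) = 0.216/(1030 · 0.0009511) = 0.2205 m/s.
Reynolds number Re = ρVD/μ = 1030 · 0.2205 · 0.0348 / 0.00118 = 6697.
Re > 4000 → turbulent. Relative roughness ε/D = 4.5e-05/0.0348 = 0.00129. Swamee-Jain: f = 0.25/(log₁₀[0.00129/3.7 + 5.74/6697^0.9])² = 0.25/(log₁₀[0.000349 + 0.00207])² = 0.25/(-2.617)² = 0.03651.
Total minor-loss coefficient ΣK = 4·0.29 + 4·0.3 = 2.36.
ΔP = [f·L/D + ΣK]·(ρV²/2) = [0.03651·1530/0.0348 + 2.36]·(1030·0.2205²/2) = [1605 + 2.36]·25.03 = 4.025e+04 Pa.
ΔP = 4.025e+04 Pa = 40.2 kPa.

ΔP ≈ 40.2 kPa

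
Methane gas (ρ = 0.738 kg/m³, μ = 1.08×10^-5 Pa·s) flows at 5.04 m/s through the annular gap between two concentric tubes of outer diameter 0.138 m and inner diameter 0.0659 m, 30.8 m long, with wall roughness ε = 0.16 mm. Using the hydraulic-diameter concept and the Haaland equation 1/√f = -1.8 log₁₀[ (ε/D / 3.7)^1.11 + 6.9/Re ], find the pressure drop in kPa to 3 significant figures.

ΔP ≈ 0.116 kPa

Hydraulic diameter D_h = 4A/P = D_o - D_i = 0.138 - 0.0659 = 0.0721 m.
Re = ρVD_h/μ = 0.738·5.04·0.0721/1.08e-05 = 2.483e+04.
ε/D_h = 0.00016/0.0721 = 0.00222; Haaland gives 1/√f = -1.8 log₁₀[0.000265+0.000278] = 5.877, so f = 0.02895.
ΔP = f(L/D_h)(ρV²/2) = 0.02895·30.8/0.0721·9.373 = 115.9 Pa.
ΔP = 0.116 kPa.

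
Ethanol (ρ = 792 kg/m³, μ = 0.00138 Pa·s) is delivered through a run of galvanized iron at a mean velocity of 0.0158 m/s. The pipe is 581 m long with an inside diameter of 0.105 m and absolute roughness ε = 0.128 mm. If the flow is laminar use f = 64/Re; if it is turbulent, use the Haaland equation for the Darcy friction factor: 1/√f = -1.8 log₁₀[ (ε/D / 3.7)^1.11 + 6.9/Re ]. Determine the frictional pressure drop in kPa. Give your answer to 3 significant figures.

Reynolds number Re = ρVD/μ = 792 · 0.0158 · 0.105 / 0.00138 = 952.1.
Re < 2300 → laminar flow, so f = 64/Re = 64/952.1 = 0.06722 (the turbulent correlation is not needed).
Darcy-Weisbach: ΔP = f(L/D)(ρV²/2) = 0.06722·(581/0.105)·(792·0.0158²/2) = 0.06722·5533·0.09886 = 36.77 Pa.
ΔP = 36.77 Pa = 0.0368 kPa.

ΔP ≈ 0.0368 kPa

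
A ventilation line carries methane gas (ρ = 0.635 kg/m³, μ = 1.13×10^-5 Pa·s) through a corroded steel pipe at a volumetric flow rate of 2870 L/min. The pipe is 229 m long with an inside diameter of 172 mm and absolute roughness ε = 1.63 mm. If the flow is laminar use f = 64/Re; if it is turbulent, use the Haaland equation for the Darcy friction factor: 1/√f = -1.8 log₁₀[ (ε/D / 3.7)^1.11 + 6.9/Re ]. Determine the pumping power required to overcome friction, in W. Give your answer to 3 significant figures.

Q = 2870 L/min = 2870/60000 = 0.04783 m³/s.
Cross-sectional area A = πD²/4 = π(0.172)²/4 = 0.02324 m²; mean velocity V = Q/A = 0.04783/0.02324 = 2.059 m/s.
Reynolds number Re = ρVD/μ = 0.635 · 2.059 · 0.172 / 1.13e-05 = 1.99e+04.
Re > 4000 → turbulent. Relative roughness ε/D = 0.00163/0.172 = 0.00948. Haaland: 1/√f = -1.8 log₁₀[(0.00948/3.7)^1.11 + 6.9/1.99e+04] = -1.8 log₁₀[0.00133 + 0.000347] = 4.997, so f = 0.04005.
Darcy-Weisbach: ΔP = f(L/D)(ρV²/2) = 0.04005·(229/0.172)·(0.635·2.059²/2) = 0.04005·1331·1.346 = 71.76 Pa.
Pumping power P = QΔP = 0.04783·71.76 = 3.432 W = 3.43 W.

P ≈ 3.43 W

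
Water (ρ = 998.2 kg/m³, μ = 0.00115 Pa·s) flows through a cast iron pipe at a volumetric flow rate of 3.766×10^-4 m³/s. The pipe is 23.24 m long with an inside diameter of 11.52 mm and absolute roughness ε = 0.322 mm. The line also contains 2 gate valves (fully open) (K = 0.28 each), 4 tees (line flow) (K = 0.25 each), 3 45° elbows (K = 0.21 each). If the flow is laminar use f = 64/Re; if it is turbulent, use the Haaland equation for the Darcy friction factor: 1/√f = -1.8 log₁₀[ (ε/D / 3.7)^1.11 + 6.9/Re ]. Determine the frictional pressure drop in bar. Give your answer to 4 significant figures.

Cross-sectional area A = πD²/4 = π(0.01152)²/4 = 0.0001042 m²; mean velocity V = Q/A = 0.0003766/0.0001042 = 3.613 m/s.
Reynolds number Re = ρVD/μ = 998.2 · 3.613 · 0.01152 / 0.00115 = 3.613e+04.
Re > 4000 → turbulent. Relative roughness ε/D = 0.000322/0.01152 = 0.028. Haaland: 1/√f = -1.8 log₁₀[(0.028/3.7)^1.11 + 6.9/3.613e+04] = -1.8 log₁₀[0.00441 + 0.000191] = 4.206, so f = 0.05652.
Total minor-loss coefficient ΣK = 2·0.28 + 4·0.25 + 3·0.21 = 2.19.
ΔP = [f·L/D + ΣK]·(ρV²/2) = [0.05652·23.24/0.01152 + 2.19]·(998.2·3.613²/2) = [114 + 2.19]·6516 = 7.572e+05 Pa.
ΔP = 7.572e+05 Pa = 7.572 bar.

ΔP ≈ 7.572 bar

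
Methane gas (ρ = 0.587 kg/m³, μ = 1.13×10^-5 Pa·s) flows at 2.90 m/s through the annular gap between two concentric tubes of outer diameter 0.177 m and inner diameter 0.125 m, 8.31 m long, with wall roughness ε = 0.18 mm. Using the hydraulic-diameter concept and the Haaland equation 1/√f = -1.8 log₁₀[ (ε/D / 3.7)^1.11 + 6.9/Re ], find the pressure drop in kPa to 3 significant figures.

Hydraulic diameter D_h = 4A/P = D_o - D_i = 0.177 - 0.125 = 0.052 m.
Re = ρVD_h/μ = 0.587·2.9·0.052/1.13e-05 = 7834.
ε/D_h = 0.00018/0.052 = 0.00346; Haaland gives 1/√f = -1.8 log₁₀[0.000434+0.000881] = 5.186, so f = 0.03718.
ΔP = f(L/D_h)(ρV²/2) = 0.03718·8.31/0.052·2.468 = 14.67 Pa.
ΔP = 0.0147 kPa.

ΔP ≈ 0.0147 kPa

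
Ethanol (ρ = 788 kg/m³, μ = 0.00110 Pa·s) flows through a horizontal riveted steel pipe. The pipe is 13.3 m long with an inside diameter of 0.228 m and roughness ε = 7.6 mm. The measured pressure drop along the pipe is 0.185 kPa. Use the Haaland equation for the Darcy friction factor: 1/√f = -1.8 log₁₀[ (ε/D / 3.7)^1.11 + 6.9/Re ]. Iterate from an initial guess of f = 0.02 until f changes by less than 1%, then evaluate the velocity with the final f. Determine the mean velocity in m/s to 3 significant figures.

Rearranging Darcy-Weisbach: V = √(2·ΔP·D/(f·L·ρ)). With ε/D = 0.0076/0.228 = 0.0333, iterate starting from f = 0.02:
  f = 0.02 → V = √(2·185·0.228/(0.02·13.3·788)) = 0.6344 m/s; Re = ρVD/μ = 1.036e+05; f → 0.06016
  f = 0.06016 → V = 0.3658 m/s; Re = 5.974e+04; f → 0.06037
Converged (Δf/f < 1%). With the final f = 0.06037: V = √(2·185·0.228/(0.06037·13.3·788)) = 0.3651 m/s.

V ≈ 0.365 m/s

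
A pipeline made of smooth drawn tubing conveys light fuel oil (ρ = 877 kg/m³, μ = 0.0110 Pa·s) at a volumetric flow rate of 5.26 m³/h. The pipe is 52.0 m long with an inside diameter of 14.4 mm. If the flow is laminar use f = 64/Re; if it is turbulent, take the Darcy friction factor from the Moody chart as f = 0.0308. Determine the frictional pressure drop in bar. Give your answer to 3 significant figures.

Q = 5.26 m³/h = 5.26/3600 = 0.001461 m³/s.
Cross-sectional area A = πD²/4 = π(0.0144)²/4 = 0.0001629 m²; mean velocity V = Q/A = 0.001461/0.0001629 = 8.972 m/s.
Reynolds number Re = ρVD/μ = 877 · 8.972 · 0.0144 / 0.011 = 1.03e+04.
Re > 4000 → turbulent; use the Moody-chart value f = 0.0308.
Darcy-Weisbach: ΔP = f(L/D)(ρV²/2) = 0.0308·(52/0.0144)·(877·8.972²/2) = 0.0308·3611·3.529e+04 = 3.926e+06 Pa.
ΔP = 3.926e+06 Pa = 39.3 bar.

ΔP ≈ 39.3 bar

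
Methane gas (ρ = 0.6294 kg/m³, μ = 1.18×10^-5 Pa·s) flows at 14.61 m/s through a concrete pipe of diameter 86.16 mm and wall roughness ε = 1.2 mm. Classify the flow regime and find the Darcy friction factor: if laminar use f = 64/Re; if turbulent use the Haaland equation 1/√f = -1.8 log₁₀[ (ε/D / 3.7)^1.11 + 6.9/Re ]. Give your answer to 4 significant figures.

Re = ρVD/μ = 0.6294·14.61·0.08616/1.18e-05 = 6.714e+04.
Re > 4000 → turbulent. ε/D = 0.0012/0.08616 = 0.0139; Haaland: 1/√f = -1.8 log₁₀[0.00204 + 0.000103] = 4.805, so f = 0.04331.

f ≈ 0.04331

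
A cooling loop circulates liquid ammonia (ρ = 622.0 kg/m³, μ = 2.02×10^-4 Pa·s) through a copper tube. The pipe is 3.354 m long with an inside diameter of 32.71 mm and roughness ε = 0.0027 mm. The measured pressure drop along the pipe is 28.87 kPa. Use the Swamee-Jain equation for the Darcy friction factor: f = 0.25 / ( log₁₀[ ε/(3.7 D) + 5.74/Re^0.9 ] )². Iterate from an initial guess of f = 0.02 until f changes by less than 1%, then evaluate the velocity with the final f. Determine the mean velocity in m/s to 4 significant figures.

Rearranging Darcy-Weisbach: V = √(2·ΔP·D/(f·L·ρ)). With ε/D = 2.7e-06/0.03271 = 8.25e-05, iterate starting from f = 0.02:
  f = 0.02 → V = √(2·2.887e+04·0.03271/(0.02·3.354·622)) = 6.728 m/s; Re = ρVD/μ = 6.777e+05; f → 0.01377
  f = 0.01377 → V = 8.11 m/s; Re = 8.168e+05; f → 0.0135
  f = 0.0135 → V = 8.189 m/s; Re = 8.248e+05; f → 0.01349
Converged (Δf/f < 1%). With the final f = 0.01349: V = √(2·2.887e+04·0.03271/(0.01349·3.354·622)) = 8.193 m/s.

V ≈ 8.193 m/s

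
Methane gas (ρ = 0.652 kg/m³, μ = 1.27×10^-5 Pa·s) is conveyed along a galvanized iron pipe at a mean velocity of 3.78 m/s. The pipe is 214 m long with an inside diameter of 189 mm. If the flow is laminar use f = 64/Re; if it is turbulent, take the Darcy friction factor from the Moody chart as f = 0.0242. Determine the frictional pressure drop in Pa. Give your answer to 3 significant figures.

ΔP ≈ 128 Pa

Reynolds number Re = ρVD/μ = 0.652 · 3.78 · 0.189 / 1.27e-05 = 3.668e+04.
Re > 4000 → turbulent; use the Moody-chart value f = 0.0242.
Darcy-Weisbach: ΔP = f(L/D)(ρV²/2) = 0.0242·(214/0.189)·(0.652·3.78²/2) = 0.0242·1132·4.658 = 127.6 Pa.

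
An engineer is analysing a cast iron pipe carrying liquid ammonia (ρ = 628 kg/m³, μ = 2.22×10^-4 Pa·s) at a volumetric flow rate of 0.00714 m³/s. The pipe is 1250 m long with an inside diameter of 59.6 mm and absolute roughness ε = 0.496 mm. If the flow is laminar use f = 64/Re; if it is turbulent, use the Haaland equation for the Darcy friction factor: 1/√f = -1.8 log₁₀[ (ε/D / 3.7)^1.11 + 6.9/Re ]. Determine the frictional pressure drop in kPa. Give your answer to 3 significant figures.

Cross-sectional area A = πD²/4 = π(0.0596)²/4 = 0.00279 m²; mean velocity V = Q/A = 0.00714/0.00279 = 2.559 m/s.
Reynolds number Re = ρVD/μ = 628 · 2.559 · 0.0596 / 0.000222 = 4.315e+05.
Re > 4000 → turbulent. Relative roughness ε/D = 0.000496/0.0596 = 0.00832. Haaland: 1/√f = -1.8 log₁₀[(0.00832/3.7)^1.11 + 6.9/4.315e+05] = -1.8 log₁₀[0.00115 + 1.6e-05] = 5.28, so f = 0.03587.
Darcy-Weisbach: ΔP = f(L/D)(ρV²/2) = 0.03587·(1250/0.0596)·(628·2.559²/2) = 0.03587·2.097e+04·2057 = 1.547e+06 Pa.
ΔP = 1.547e+06 Pa = 1550 kPa.

ΔP ≈ 1550 kPa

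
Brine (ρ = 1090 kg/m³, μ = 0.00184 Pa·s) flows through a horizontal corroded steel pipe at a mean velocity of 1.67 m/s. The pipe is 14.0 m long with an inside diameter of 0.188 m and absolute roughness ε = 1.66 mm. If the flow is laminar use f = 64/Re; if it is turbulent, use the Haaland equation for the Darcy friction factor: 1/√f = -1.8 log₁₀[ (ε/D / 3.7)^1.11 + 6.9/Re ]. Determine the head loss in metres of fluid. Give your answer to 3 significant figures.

h_f ≈ 0.389 m

Reynolds number Re = ρVD/μ = 1090 · 1.67 · 0.188 / 0.00184 = 1.86e+05.
Re > 4000 → turbulent. Relative roughness ε/D = 0.00166/0.188 = 0.00883. Haaland: 1/√f = -1.8 log₁₀[(0.00883/3.7)^1.11 + 6.9/1.86e+05] = -1.8 log₁₀[0.00123 + 3.71e-05] = 5.216, so f = 0.03676.
Darcy-Weisbach: ΔP = f(L/D)(ρV²/2) = 0.03676·(14/0.188)·(1090·1.67²/2) = 0.03676·74.47·1520 = 4160 Pa.
Head loss h_f = ΔP/(ρg) = 4160/(1090·9.81) = 0.389 m.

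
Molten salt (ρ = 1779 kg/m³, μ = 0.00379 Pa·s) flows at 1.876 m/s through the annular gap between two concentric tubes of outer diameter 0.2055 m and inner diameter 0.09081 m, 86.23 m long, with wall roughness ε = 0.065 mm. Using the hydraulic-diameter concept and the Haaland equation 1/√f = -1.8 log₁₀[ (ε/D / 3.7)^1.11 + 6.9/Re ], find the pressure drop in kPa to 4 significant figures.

ΔP ≈ 47.82 kPa

Hydraulic diameter D_h = 4A/P = D_o - D_i = 0.2055 - 0.09081 = 0.1147 m.
Re = ρVD_h/μ = 1779·1.876·0.1147/0.00379 = 1.01e+05.
ε/D_h = 6.5e-05/0.1147 = 0.000567; Haaland gives 1/√f = -1.8 log₁₀[5.83e-05+6.83e-05] = 7.016, so f = 0.02032.
ΔP = f(L/D_h)(ρV²/2) = 0.02032·86.23/0.1147·3130 = 4.782e+04 Pa.
ΔP = 47.82 kPa.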